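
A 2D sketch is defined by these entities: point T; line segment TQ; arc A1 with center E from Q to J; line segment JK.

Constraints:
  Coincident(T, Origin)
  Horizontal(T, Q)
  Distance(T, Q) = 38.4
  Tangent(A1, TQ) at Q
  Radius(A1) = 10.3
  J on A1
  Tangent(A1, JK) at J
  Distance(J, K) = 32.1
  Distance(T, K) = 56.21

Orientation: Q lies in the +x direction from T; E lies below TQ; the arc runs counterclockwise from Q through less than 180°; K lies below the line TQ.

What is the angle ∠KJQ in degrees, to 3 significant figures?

129°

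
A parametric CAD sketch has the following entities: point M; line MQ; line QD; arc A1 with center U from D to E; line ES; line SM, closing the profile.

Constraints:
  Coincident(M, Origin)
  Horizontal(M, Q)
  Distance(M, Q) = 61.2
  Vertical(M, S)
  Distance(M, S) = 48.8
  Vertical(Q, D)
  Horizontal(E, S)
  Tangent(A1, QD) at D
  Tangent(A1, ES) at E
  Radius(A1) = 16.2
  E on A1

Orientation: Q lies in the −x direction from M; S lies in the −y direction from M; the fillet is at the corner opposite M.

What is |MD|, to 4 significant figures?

69.34

M is at the origin; M and Q share the same y with |MQ| = 61.2 and Q on the −x side, so Q = (-61.20, 0.000). MS is vertical with |MS| = 48.8 and S on the −y side, so S = (0.000, -48.80). The virtual corner opposite M is at (-61.20, -48.80). The tangent condition forces UD to be normal to QD and tangency of A1 to ES means the radius UE is perpendicular to ES, with radius 16.2, so the center U sits 16.2 in from both sides at U = (-45.00, -32.60). That places the tangent points at D = (-61.20, -32.60) on QD and E = (-45.00, -48.80) on ES. Then |MD| = |D − M| = 69.34.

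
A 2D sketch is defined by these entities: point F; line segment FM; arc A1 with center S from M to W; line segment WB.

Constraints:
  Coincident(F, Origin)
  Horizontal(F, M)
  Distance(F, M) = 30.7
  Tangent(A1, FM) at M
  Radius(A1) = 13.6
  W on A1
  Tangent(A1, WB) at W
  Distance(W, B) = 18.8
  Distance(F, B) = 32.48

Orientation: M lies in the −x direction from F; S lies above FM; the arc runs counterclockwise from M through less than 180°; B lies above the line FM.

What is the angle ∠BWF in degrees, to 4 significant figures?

111.2°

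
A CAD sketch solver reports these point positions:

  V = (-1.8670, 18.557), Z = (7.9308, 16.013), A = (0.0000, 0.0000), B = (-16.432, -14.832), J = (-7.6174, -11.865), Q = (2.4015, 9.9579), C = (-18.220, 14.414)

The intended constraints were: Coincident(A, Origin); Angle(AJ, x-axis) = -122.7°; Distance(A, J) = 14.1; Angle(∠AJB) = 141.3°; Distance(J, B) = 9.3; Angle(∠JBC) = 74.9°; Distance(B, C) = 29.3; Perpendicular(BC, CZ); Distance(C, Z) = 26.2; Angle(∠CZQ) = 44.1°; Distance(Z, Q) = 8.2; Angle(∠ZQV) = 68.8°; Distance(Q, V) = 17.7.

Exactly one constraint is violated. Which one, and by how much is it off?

Distance(Q, V) = 17.7 — off by 8.10.

A = (0.00, 0.00) ✓; AJ at -122.7° ✓; |AJ| = 14.10 ✓; ∠AJB = 141.3° ✓; |JB| = 9.301 ✓; ∠JBC = 74.90° ✓; |BC| = 29.30 ✓; ∠(BC, CZ) = 90.00° ✓; |CZ| = 26.20 ✓; ∠CZQ = 44.10° ✓; |ZQ| = 8.200 ✓; ∠ZQV = 68.80° ✓; |QV| = 9.600 ✗.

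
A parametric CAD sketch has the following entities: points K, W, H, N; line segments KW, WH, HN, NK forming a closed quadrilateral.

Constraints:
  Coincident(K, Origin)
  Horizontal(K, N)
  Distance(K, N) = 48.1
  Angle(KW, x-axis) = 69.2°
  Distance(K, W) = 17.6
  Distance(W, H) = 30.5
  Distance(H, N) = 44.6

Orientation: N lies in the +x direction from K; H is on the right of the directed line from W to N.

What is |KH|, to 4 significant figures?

15.18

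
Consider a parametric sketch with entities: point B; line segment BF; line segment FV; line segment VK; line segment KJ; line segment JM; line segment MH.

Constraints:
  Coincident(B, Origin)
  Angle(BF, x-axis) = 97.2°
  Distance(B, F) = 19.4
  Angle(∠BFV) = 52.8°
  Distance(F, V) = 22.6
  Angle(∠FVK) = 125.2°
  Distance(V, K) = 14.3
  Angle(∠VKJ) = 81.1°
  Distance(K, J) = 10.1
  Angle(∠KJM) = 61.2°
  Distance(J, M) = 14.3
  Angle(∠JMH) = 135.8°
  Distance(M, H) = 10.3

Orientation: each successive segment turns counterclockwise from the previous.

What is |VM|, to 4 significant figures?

1.883

B is at the origin; BF runs at 97.2° with length 19.4, so F = (-2.431, 19.25). ∠BFV = 52.8° gives FV at -135.6° from the x-axis; with |FV| = 22.6, V = (-18.58, 3.435). ∠FVK = 125.2° gives VK at -80.80° from the x-axis; with |VK| = 14.3, K = (-16.29, -10.68). ∠VKJ = 81.1° gives KJ at 18.10° from the x-axis; with |KJ| = 10.1, J = (-6.692, -7.544). ∠KJM = 61.2° gives JM at 136.9° from the x-axis; with |JM| = 14.3, M = (-17.13, 2.227). Then |VM| = |M − V| = 1.883.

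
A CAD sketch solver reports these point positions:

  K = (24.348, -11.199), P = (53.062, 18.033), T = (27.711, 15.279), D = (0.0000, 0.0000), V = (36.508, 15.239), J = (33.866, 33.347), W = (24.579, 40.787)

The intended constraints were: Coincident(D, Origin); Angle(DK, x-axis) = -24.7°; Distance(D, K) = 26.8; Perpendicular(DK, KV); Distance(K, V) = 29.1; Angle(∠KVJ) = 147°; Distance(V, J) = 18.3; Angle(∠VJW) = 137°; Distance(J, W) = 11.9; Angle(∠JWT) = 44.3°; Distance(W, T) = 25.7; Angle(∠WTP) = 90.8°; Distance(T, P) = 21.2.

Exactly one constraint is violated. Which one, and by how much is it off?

Distance(T, P) = 21.2 — off by 4.30.

D = (0.00, 0.00) ✓; DK at -24.70° ✓; |DK| = 26.80 ✓; ∠(DK, KV) = 90.00° ✓; |KV| = 29.10 ✓; ∠KVJ = 147.0° ✓; |VJ| = 18.30 ✓; ∠VJW = 137.0° ✓; |JW| = 11.90 ✓; ∠JWT = 44.30° ✓; |WT| = 25.70 ✓; ∠WTP = 90.80° ✓; |TP| = 25.50 ✗.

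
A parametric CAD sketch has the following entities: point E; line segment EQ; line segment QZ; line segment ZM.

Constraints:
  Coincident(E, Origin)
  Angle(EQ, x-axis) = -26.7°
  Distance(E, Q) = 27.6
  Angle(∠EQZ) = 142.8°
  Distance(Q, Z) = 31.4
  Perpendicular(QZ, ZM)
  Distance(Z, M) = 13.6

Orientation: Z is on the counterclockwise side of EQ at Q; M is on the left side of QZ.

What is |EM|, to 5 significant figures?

53.473

E is at the origin; EQ runs at -26.7° with length 27.6, so Q = 27.6·(cos -26.7°, sin -26.7°) = (24.657, -12.401). ∠EQZ = 142.8°, so QZ runs at -26.7° + (180° − 142.8°) = 10.500° from the x-axis; with |QZ| = 31.4, Z = Q + 31.4·(cos 10.500°, sin 10.500°) = (55.531, -6.6790). QZ is perpendicular to ZM; with |ZM| = 13.6 on the left of QZ, M = Z + 13.6·(-0.18224, 0.98325) = (53.053, 6.6933). Then |EM| = |M − E| = 53.473.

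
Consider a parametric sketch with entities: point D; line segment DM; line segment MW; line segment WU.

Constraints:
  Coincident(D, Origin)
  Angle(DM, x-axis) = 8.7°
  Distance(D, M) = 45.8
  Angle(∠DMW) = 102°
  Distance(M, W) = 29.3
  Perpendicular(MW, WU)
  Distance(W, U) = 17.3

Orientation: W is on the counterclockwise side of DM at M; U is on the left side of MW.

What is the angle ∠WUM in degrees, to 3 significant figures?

59.4°

∠DMW = 102.0°, so MW runs at 8.7° + (180° − 102.0°) = 86.7° from the x-axis; with |MW| = 29.3, W = M + 29.3·(cos 86.7°, sin 86.7°) = (47.0, 36.2). MW is perpendicular to WU; with |WU| = 17.3 on the left of MW, U = W + 17.3·(-0.998, 0.0576) = (29.7, 37.2). Then cos ∠WUM = UW·UM / (|UW||UM|), giving 59.4°.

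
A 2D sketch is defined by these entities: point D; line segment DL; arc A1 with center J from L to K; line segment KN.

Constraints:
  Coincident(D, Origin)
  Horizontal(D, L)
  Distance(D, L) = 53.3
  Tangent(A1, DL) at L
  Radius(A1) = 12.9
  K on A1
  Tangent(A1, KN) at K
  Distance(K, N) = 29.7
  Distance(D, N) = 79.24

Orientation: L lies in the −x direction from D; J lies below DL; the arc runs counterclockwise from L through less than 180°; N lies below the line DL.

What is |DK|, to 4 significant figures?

67.37

D is at the origin; DL is horizontal with |DL| = 53.3 and L on the −x side, so L = (-53.30, 0.000). A1 meets DL tangentially, so JL is at right angles to DL, so J = L + (0, -12.9) = (-53.30, -12.90). Since JK ⟂ KN (tangency), |JN| = √(12.9² + 29.7²) = 32.38 regardless of where K sits on A1. So N lies on both circle(D, 79.24) and circle(J, 32.38); the below-DL intersection is N = (-67.06, -42.21). K is the foot of the tangent from N: K = (-66.19, -12.52).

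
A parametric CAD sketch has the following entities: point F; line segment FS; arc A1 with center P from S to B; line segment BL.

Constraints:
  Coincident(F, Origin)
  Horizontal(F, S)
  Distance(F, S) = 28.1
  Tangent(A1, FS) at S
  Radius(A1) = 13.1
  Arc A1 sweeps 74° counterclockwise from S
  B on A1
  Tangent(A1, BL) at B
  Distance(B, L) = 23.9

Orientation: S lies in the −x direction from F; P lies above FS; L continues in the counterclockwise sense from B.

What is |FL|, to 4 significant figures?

33.67

F is at the origin; FS is horizontal with |FS| = 28.1 and S on the −x side, so S = (-28.10, 0.000). A1 meets FS tangentially, so PS is at right angles to FS, so P = S + (0, 13.1) = (-28.10, 13.10). On A1, S sits at bearing -90° from P; a 74° counterclockwise sweep puts B at bearing -16°, so B = P + 13.1·(cos -16°, sin -16°) = (-15.51, 9.489). Tangency of A1 to BL means the radius PB is perpendicular to BL, so BL runs along (−sin -16°, cos -16°); with |BL| = 23.9, L = (-8.920, 32.46). Then |FL| = |L − F| = 33.67.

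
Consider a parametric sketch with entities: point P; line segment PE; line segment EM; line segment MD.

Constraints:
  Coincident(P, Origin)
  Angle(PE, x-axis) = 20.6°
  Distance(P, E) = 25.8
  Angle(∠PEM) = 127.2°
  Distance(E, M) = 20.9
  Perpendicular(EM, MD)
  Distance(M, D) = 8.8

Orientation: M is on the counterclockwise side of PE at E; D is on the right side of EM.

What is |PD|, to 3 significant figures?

46.8

∠PEM = 127.2°, so EM runs at 20.6° + (180° − 127.2°) = 73.4° from the x-axis; with |EM| = 20.9, M = E + 20.9·(cos 73.4°, sin 73.4°) = (30.1, 29.1). The perpendicularity gives MD at right angles to EM; with |MD| = 8.8 on the right of EM, D = M + 8.8·(0.958, -0.286) = (38.6, 26.6). Then |PD| = |D − P| = 46.8.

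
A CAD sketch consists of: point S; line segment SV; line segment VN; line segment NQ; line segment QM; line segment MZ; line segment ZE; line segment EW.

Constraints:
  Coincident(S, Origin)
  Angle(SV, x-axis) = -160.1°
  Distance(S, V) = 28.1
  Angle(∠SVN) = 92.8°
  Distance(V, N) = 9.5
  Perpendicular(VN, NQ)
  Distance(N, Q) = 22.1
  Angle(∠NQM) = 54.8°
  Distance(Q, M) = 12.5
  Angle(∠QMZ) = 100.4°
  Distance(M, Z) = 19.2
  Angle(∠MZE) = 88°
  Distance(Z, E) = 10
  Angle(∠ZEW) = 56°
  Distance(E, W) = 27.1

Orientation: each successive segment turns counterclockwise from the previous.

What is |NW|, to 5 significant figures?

22.720

S is at the origin; SV runs at -160.1° with length 28.1, so V = (-26.422, -9.5647). ∠SVN = 92.8° gives VN at -72.900° from the x-axis; with |VN| = 9.5, N = (-23.629, -18.645). VN ⟂ NQ, so NQ runs at 17.100°; with |NQ| = 22.1, Q = (-2.5057, -12.146). ∠NQM = 54.8° gives QM at 142.30° from the x-axis; with |QM| = 12.5, M = (-12.396, -4.5023). ∠QMZ = 100.4° gives MZ at -138.10° from the x-axis; with |MZ| = 19.2, Z = (-26.687, -17.325). ∠MZE = 88.0° gives ZE at -46.100° from the x-axis; with |ZE| = 10.0, E = (-19.753, -24.530). ∠ZEW = 56.0° gives EW at 77.900° from the x-axis; with |EW| = 27.1, W = (-14.072, 1.9677). Then |NW| = |W − N| = 22.720.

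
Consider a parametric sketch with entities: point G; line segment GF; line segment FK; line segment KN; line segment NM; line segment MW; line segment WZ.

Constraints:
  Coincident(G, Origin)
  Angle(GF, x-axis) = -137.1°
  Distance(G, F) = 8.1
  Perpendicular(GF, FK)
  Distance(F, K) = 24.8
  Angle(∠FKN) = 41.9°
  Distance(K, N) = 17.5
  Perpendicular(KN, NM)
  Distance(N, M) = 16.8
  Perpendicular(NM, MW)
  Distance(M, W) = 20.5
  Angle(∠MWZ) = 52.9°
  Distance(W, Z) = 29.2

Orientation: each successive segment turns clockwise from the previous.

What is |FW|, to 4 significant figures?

21.46

G is at the origin; GF runs at -137.1° with length 8.1, so F = (-5.934, -5.514). The perpendicularity gives FK at right angles to GF, so FK runs at 132.9°; with |FK| = 24.8, K = (-22.82, 12.65). ∠FKN = 41.9° gives KN at -5.200° from the x-axis; with |KN| = 17.5, N = (-5.387, 11.07). The perpendicularity gives NM at right angles to KN, so NM runs at -95.20°; with |NM| = 16.8, M = (-6.910, -5.664). The perpendicularity gives MW at right angles to NM, so MW runs at 174.8°; with |MW| = 20.5, W = (-27.33, -3.806). Then |FW| = |W − F| = 21.46.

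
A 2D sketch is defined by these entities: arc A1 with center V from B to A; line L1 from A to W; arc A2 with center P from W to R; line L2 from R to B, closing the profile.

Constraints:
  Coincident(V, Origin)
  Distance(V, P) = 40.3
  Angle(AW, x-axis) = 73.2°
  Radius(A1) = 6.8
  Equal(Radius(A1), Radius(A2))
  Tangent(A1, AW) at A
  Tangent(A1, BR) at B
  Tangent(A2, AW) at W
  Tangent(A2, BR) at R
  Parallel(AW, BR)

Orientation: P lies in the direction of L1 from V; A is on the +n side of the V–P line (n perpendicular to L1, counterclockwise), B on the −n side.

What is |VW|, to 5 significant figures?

40.870

Tangency of A1 to both parallel lines with radius 6.8 puts A and B at V ± 6.8·n: A = (-6.5098, 1.9654), B = (6.5098, -1.9654). Equal radii place W and R the same way about P: W = P + 6.8·n = (5.1382, 40.545), R = P − 6.8·n = (18.158, 36.615). Then |VW| = |W − V| = 40.870.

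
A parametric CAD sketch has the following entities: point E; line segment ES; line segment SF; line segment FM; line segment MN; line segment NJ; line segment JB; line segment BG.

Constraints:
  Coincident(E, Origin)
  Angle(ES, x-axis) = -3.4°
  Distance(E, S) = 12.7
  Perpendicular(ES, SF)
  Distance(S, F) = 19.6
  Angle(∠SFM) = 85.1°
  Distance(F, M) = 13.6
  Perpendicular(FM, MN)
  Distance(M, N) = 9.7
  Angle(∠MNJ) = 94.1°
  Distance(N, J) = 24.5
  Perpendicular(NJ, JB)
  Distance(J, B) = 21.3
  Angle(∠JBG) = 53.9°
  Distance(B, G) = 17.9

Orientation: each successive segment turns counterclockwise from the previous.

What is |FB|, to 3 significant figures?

15.8

E is at the origin; ES runs at -3.4° with length 12.7, so S = (12.7, -0.753). ES ⟂ SF, so SF runs at 86.6°; with |SF| = 19.6, F = (13.8, 18.8). ∠SFM = 85.1° gives FM at -178° from the x-axis; with |FM| = 13.6, M = (0.245, 18.5). FM ⟂ MN, so MN runs at -88.5°; with |MN| = 9.7, N = (0.499, 8.76). ∠MNJ = 94.1° gives NJ at -2.60° from the x-axis; with |NJ| = 24.5, J = (25.0, 7.65). The perpendicularity gives JB at right angles to NJ, so JB runs at 87.4°; with |JB| = 21.3, B = (25.9, 28.9). Then |FB| = |B − F| = 15.8.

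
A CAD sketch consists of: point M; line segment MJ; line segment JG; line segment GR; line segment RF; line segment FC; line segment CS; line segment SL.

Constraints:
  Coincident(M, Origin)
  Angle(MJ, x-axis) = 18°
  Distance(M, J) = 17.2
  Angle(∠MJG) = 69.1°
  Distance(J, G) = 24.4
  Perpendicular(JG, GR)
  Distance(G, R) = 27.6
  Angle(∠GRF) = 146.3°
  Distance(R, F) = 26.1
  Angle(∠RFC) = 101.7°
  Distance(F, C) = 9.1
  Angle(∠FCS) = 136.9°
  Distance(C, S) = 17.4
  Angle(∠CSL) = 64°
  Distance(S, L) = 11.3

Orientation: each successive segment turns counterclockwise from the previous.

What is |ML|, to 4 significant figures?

14.29

M is at the origin; MJ runs at 18.0° with length 17.2, so J = (16.36, 5.315). ∠MJG = 69.1° gives JG at 128.9° from the x-axis; with |JG| = 24.4, G = (1.036, 24.30). JG is perpendicular to GR, so GR runs at -141.1°; with |GR| = 27.6, R = (-20.44, 6.972). ∠GRF = 146.3° gives RF at -107.4° from the x-axis; with |RF| = 26.1, F = (-28.25, -17.93). ∠RFC = 101.7° gives FC at -29.10° from the x-axis; with |FC| = 9.1, C = (-20.30, -22.36). ∠FCS = 136.9° gives CS at 14.00° from the x-axis; with |CS| = 17.4, S = (-3.414, -18.15). ∠CSL = 64.0° gives SL at 130.0° from the x-axis; with |SL| = 11.3, L = (-10.68, -9.493). Then |ML| = |L − M| = 14.29.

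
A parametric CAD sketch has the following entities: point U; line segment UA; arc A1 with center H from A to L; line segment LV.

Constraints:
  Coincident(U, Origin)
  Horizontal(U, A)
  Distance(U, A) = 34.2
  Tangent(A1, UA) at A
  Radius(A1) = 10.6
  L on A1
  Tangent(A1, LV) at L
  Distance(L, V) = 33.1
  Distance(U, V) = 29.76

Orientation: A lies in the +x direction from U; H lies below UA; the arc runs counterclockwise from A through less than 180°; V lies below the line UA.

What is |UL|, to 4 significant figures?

26.31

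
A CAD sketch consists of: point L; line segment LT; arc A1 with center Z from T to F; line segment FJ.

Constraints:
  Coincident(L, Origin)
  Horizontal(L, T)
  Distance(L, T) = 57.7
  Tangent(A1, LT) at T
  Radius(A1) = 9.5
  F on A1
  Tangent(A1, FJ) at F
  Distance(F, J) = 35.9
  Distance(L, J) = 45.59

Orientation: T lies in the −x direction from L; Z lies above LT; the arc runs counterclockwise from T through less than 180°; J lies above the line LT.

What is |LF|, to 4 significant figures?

49.94

Checks: |ZF| = 9.500 ✓; ∠(ZF, FJ) = 90.00° ✓; |FJ| = 35.90 ✓; |LJ| = 45.59 ✓.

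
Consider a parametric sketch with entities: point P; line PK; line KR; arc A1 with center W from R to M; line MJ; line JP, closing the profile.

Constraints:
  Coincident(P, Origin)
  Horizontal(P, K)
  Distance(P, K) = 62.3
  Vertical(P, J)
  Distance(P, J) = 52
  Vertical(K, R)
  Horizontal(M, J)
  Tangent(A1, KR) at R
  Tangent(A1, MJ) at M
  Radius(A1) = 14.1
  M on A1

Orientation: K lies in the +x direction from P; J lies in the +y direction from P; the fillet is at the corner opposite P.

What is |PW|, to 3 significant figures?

61.3

P is at the origin; PK is horizontal with |PK| = 62.3 and K on the +x side, so K = (62.3, 0.00). P and J share the same x with |PJ| = 52.0 and J on the +y side, so J = (0.00, 52.0). The virtual corner opposite P is at (62.3, 52.0). The tangent condition forces WR to be normal to KR and since A1 is tangent to MJ there, WM ⟂ MJ, with radius 14.1, so the center W sits 14.1 in from both sides at W = (48.2, 37.9). Then |PW| = |W − P| = 61.3.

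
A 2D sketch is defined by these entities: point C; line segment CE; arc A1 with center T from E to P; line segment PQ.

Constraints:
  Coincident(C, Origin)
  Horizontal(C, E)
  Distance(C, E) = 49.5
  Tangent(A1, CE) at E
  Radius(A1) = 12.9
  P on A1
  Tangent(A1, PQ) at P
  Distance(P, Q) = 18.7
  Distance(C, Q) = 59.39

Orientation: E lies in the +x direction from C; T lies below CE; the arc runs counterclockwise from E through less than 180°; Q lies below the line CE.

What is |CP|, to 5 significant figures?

42.891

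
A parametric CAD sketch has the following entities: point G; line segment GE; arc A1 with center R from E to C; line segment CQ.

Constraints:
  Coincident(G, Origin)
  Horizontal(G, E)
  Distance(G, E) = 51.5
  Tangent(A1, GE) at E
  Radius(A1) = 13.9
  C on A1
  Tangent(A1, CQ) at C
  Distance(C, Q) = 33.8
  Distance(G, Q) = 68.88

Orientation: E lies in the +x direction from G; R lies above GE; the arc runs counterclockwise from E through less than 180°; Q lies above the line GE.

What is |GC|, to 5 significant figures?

66.912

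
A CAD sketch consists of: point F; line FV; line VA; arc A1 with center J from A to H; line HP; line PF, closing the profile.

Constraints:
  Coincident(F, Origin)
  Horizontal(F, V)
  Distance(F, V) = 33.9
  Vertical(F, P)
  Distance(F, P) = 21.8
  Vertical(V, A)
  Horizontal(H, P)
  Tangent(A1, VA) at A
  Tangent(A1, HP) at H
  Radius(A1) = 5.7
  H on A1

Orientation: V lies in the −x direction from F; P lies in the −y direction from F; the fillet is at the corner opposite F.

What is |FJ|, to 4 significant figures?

32.47

F is at the origin; F and V share the same y with |FV| = 33.9 and V on the −x side, so V = (-33.90, 0.000). FP is vertical with |FP| = 21.8 and P on the −y side, so P = (0.000, -21.80). The virtual corner opposite F is at (-33.90, -21.80). A1 meets VA tangentially, so JA is at right angles to VA and tangency of A1 to HP means the radius JH is perpendicular to HP, with radius 5.7, so the center J sits 5.7 in from both sides at J = (-28.20, -16.10). Then |FJ| = |J − F| = 32.47.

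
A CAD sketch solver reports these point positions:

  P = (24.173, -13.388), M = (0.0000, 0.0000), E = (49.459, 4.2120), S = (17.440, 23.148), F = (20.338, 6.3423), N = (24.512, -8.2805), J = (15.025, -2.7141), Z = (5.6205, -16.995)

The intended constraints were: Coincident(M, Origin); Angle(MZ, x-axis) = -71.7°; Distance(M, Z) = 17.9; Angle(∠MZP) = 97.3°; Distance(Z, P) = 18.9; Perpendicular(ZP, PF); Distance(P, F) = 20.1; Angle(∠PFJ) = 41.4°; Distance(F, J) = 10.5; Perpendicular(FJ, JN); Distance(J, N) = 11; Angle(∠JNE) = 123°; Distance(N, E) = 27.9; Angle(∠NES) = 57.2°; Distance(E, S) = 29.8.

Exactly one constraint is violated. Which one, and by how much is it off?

Distance(E, S) = 29.8 — off by 7.40.

M = (0.00, 0.00) ✓; MZ at -71.70° ✓; |MZ| = 17.90 ✓; ∠MZP = 97.30° ✓; |ZP| = 18.90 ✓; ∠(ZP, PF) = 90.00° ✓; |PF| = 20.10 ✓; ∠PFJ = 41.40° ✓; |FJ| = 10.50 ✓; ∠(FJ, JN) = 90.00° ✓; |JN| = 11.00 ✓; ∠JNE = 123.0° ✓; |NE| = 27.90 ✓; ∠NES = 57.20° ✓; |ES| = 37.20 ✗.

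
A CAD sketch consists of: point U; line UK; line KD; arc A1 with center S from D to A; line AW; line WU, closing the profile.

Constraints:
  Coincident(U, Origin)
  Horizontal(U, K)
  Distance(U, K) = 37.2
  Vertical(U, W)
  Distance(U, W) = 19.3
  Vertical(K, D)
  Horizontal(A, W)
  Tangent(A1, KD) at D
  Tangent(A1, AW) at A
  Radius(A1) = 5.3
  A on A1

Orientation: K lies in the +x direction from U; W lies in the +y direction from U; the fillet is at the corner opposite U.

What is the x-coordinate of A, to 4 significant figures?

31.90

U is at the origin; U and K share the same y with |UK| = 37.2 and K on the +x side, so K = (37.20, 0.000). U and W share the same x with |UW| = 19.3 and W on the +y side, so W = (0.000, 19.30). The virtual corner opposite U is at (37.20, 19.30). The tangent condition forces SD to be normal to KD and A1 meets AW tangentially, so SA is at right angles to AW, with radius 5.3, so the center S sits 5.3 in from both sides at S = (31.90, 14.00). That places the tangent points at D = (37.20, 14.00) on KD and A = (31.90, 19.30) on AW. So A.x = 31.90.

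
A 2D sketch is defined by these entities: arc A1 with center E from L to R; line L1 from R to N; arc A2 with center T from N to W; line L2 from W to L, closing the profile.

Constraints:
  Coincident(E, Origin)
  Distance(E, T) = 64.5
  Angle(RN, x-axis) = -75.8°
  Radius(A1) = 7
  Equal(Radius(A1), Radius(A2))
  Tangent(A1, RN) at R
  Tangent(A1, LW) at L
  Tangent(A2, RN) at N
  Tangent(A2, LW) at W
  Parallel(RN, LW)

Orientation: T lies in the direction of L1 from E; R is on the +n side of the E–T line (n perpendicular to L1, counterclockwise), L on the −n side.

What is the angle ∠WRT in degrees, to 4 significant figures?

6.052°

Tangency of A1 to both parallel lines with radius 7.0 puts R and L at E ± 7.0·n: R = (6.786, 1.717), L = (-6.786, -1.717). Equal radii place N and W the same way about T: N = T + 7.0·n = (22.61, -60.81), W = T − 7.0·n = (9.036, -64.25). Then cos ∠WRT = RW·RT / (|RW||RT|), giving 6.052°.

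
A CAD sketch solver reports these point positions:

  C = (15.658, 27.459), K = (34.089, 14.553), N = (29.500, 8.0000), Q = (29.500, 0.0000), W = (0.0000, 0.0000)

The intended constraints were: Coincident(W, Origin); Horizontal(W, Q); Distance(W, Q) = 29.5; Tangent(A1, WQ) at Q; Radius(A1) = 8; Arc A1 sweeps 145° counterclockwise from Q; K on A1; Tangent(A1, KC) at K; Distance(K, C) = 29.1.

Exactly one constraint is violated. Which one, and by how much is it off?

Distance(K, C) = 29.1 — off by 6.60.

W = (0.00, 0.00) ✓; W.y = 0.00, Q.y = 0.00 ✓; |WQ| = 29.50 ✓; ∠(NQ, QW) = 90.00° ✓; |NQ| = 8.000 ✓; bearing(N→K) − bearing(N→Q) = 145.0° ✓; |NK| = 8.000 ✓; ∠(NK, KC) = 90.00° ✓; |KC| = 22.50 ✗.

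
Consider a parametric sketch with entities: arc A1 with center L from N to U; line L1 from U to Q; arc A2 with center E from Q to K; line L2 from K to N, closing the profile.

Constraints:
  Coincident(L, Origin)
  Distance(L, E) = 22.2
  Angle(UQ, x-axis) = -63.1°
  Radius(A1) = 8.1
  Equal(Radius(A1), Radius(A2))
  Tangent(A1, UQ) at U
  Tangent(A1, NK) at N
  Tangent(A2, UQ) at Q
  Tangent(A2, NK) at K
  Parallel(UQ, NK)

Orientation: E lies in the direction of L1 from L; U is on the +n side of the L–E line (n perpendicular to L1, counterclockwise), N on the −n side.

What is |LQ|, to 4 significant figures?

23.63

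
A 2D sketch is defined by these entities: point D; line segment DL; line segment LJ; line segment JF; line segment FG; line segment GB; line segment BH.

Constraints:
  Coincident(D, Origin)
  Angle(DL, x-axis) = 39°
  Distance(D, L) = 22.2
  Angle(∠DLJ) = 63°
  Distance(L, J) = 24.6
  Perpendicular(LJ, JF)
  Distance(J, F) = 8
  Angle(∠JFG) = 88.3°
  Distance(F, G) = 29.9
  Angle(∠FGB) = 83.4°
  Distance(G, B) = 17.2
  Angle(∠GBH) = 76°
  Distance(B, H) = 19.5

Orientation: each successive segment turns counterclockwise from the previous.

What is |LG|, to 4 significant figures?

8.863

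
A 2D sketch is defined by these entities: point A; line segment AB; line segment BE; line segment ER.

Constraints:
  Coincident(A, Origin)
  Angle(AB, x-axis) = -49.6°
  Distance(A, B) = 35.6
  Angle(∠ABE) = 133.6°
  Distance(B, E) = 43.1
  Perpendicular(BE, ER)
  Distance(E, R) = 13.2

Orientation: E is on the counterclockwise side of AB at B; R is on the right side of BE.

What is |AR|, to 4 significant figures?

78.08

∠ABE = 133.6°, so BE runs at -49.6° + (180° − 133.6°) = -3.200° from the x-axis; with |BE| = 43.1, E = B + 43.1·(cos -3.200°, sin -3.200°) = (66.11, -29.52). BE is perpendicular to ER; with |ER| = 13.2 on the right of BE, R = E + 13.2·(-0.05582, -0.9984) = (65.37, -42.70). Then |AR| = |R − A| = 78.08.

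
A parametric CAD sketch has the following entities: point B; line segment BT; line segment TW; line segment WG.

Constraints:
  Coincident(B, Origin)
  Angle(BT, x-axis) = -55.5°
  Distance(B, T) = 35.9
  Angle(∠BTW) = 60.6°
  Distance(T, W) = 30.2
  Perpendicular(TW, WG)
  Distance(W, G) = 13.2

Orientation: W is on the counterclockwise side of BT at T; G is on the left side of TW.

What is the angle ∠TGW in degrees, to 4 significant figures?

66.39°

∠BTW = 60.6°, so TW runs at -55.5° + (180° − 60.6°) = 63.90° from the x-axis; with |TW| = 30.2, W = T + 30.2·(cos 63.90°, sin 63.90°) = (33.62, -2.466). The perpendicularity gives WG at right angles to TW; with |WG| = 13.2 on the left of TW, G = W + 13.2·(-0.8980, 0.4399) = (21.77, 3.341). Then cos ∠TGW = GT·GW / (|GT||GW|), giving 66.39°.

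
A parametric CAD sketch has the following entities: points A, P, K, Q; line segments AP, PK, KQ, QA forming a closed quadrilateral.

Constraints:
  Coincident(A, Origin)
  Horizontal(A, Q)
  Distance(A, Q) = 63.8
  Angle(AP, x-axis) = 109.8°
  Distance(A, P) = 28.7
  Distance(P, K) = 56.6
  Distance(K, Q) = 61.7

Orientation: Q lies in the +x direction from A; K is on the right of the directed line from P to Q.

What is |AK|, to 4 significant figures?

27.92

A is at the origin; AQ is horizontal with |AQ| = 63.8 and Q in +x, so Q = (63.8, 0). AP runs at 109.8° with |AP| = 28.7, so P = (-9.722, 27.00). K is determined by |PK| = 56.6 and |KQ| = 61.7 together: it lies at the intersection of circle(P, 56.6) and circle(Q, 61.7). With |PQ| = 78.32, the foot of the radical line on PQ is 35.31 from P and the perpendicular offset is √(56.6² − 35.31²) = 44.23. Taking the right-of-PQ solution: K = (8.173, -26.69).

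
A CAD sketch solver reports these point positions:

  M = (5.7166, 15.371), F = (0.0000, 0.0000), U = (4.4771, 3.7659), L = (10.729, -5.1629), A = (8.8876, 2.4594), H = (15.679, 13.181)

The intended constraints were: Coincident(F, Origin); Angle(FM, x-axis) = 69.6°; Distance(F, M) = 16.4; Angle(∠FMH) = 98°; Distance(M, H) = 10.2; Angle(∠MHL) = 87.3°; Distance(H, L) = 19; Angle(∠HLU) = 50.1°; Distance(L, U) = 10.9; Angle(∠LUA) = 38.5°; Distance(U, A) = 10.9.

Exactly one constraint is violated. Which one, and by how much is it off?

Distance(U, A) = 10.9 — off by 6.30.

F = (0.00, 0.00) ✓; FM at 69.60° ✓; |FM| = 16.40 ✓; ∠FMH = 98.00° ✓; |MH| = 10.20 ✓; ∠MHL = 87.30° ✓; |HL| = 19.00 ✓; ∠HLU = 50.10° ✓; |LU| = 10.90 ✓; ∠LUA = 38.50° ✓; |UA| = 4.600 ✗.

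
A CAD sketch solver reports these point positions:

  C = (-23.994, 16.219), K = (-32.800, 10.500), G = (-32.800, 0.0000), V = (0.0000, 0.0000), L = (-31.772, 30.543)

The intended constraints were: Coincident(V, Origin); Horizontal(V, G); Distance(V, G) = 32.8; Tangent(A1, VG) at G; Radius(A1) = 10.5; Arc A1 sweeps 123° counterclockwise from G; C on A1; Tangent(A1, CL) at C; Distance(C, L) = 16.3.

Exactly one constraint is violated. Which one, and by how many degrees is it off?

Tangent(A1, CL) at C — off by 4.50°.

V = (0.00, 0.00) ✓; V.y = 0.00, G.y = 0.00 ✓; |VG| = 32.80 ✓; ∠(KG, GV) = 90.00° ✓; |KG| = 10.50 ✓; bearing(K→C) − bearing(K→G) = 123.0° ✓; |KC| = 10.50 ✓; ∠(KC, CL) = 94.50° ✗; |CL| = 16.30 ✓.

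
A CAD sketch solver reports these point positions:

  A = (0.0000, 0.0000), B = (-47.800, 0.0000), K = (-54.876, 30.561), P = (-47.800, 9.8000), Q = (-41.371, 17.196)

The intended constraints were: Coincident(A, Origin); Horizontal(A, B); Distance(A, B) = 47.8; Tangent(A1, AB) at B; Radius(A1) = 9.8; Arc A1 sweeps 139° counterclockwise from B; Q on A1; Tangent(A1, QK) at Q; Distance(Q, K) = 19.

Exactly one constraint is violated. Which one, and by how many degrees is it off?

Tangent(A1, QK) at Q — off by 3.70°.

A = (0.00, 0.00) ✓; A.y = 0.00, B.y = 0.00 ✓; |AB| = 47.80 ✓; ∠(PB, BA) = 90.00° ✓; |PB| = 9.800 ✓; bearing(P→Q) − bearing(P→B) = 139.0° ✓; |PQ| = 9.800 ✓; ∠(PQ, QK) = 93.70° ✗; |QK| = 19.00 ✓.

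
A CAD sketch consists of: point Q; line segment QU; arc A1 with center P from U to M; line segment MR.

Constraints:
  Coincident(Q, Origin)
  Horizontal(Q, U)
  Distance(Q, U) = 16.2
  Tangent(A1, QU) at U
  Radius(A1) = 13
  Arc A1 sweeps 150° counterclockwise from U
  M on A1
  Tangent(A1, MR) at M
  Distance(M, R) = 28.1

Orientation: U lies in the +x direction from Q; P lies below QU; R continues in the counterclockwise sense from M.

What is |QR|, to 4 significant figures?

51.24

Q is at the origin; QU is horizontal with |QU| = 16.2 and U on the +x side, so U = (16.20, 0.000). Tangency of A1 to QU means the radius PU is perpendicular to QU, so P = U + (0, -13) = (16.20, -13.00). On A1, U sits at bearing 90° from P; a 150° counterclockwise sweep puts M at bearing 240°, so M = P + 13.0·(cos 240°, sin 240°) = (9.700, -24.26). The tangent condition forces PM to be normal to MR, so MR runs along (−sin 240°, cos 240°); with |MR| = 28.1, R = (34.04, -38.31). Then |QR| = |R − Q| = 51.24.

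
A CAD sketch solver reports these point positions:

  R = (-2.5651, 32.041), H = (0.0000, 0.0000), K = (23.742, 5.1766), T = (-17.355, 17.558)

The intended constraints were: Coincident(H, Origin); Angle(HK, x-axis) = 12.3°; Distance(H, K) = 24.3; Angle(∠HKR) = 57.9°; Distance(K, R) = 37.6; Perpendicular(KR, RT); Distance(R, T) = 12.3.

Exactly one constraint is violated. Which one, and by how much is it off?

Distance(R, T) = 12.3 — off by 8.40.

H = (0.00, 0.00) ✓; HK at 12.30° ✓; |HK| = 24.30 ✓; ∠HKR = 57.90° ✓; |KR| = 37.60 ✓; ∠(KR, RT) = 90.00° ✓; |RT| = 20.70 ✗.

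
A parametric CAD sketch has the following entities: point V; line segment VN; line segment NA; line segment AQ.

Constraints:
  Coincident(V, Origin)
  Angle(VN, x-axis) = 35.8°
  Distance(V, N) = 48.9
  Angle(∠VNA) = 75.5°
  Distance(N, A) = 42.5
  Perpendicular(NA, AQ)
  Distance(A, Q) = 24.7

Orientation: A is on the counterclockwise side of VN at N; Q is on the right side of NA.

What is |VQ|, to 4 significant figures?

78.14

∠VNA = 75.5°, so NA runs at 35.8° + (180° − 75.5°) = 140.3° from the x-axis; with |NA| = 42.5, A = N + 42.5·(cos 140.3°, sin 140.3°) = (6.962, 55.75). NA is perpendicular to AQ; with |AQ| = 24.7 on the right of NA, Q = A + 24.7·(0.6388, 0.7694) = (22.74, 74.76). Then |VQ| = |Q − V| = 78.14.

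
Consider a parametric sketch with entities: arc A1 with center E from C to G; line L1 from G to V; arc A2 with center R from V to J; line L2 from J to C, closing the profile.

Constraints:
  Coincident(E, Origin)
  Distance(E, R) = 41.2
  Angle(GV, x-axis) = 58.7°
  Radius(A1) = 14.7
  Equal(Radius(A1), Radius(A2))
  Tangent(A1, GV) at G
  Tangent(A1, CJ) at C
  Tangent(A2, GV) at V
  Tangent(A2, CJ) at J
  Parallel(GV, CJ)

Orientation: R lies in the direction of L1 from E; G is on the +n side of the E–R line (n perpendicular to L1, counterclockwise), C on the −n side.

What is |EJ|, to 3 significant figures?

43.7

Tangency of A1 to both parallel lines with radius 14.7 puts G and C at E ± 14.7·n: G = (-12.6, 7.64), C = (12.6, -7.64). Equal radii place V and J the same way about R: V = R + 14.7·n = (8.84, 42.8), J = R − 14.7·n = (34.0, 27.6). Then |EJ| = |J − E| = 43.7.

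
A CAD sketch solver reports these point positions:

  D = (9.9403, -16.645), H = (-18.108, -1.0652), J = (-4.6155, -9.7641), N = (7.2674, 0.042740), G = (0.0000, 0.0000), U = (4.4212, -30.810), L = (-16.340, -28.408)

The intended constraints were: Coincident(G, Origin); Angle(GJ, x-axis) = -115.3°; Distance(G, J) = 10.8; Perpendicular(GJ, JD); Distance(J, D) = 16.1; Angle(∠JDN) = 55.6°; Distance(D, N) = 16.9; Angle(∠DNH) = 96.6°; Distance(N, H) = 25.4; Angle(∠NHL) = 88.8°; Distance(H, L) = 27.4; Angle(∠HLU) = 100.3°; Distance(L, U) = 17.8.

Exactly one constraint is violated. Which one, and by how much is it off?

Distance(L, U) = 17.8 — off by 3.10.

G = (0.00, 0.00) ✓; GJ at -115.3° ✓; |GJ| = 10.80 ✓; ∠(GJ, JD) = 90.00° ✓; |JD| = 16.10 ✓; ∠JDN = 55.60° ✓; |DN| = 16.90 ✓; ∠DNH = 96.60° ✓; |NH| = 25.40 ✓; ∠NHL = 88.80° ✓; |HL| = 27.40 ✓; ∠HLU = 100.3° ✓; |LU| = 20.90 ✗.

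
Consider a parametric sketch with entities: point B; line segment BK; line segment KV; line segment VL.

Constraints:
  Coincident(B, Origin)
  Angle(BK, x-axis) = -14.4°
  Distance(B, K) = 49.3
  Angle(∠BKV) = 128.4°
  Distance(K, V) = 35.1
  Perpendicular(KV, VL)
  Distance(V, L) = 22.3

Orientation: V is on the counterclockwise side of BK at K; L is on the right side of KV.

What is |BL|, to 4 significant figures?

89.63

B is at the origin; BK runs at -14.4° with length 49.3, so K = 49.3·(cos -14.4°, sin -14.4°) = (47.75, -12.26). ∠BKV = 128.4°, so KV runs at -14.4° + (180° − 128.4°) = 37.20° from the x-axis; with |KV| = 35.1, V = K + 35.1·(cos 37.20°, sin 37.20°) = (75.71, 8.961). The perpendicularity gives VL at right angles to KV; with |VL| = 22.3 on the right of KV, L = V + 22.3·(0.6046, -0.7965) = (89.19, -8.802). Then |BL| = |L − B| = 89.63.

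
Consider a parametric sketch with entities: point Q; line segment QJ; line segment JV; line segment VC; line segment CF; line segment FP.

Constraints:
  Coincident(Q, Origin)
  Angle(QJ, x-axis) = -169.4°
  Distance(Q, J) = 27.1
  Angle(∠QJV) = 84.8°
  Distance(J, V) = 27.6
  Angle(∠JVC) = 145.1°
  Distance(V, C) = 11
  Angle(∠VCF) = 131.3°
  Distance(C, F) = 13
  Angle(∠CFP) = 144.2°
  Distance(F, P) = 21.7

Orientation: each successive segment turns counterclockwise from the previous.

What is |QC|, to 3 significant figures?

39.9

Q is at the origin; QJ runs at -169.4° with length 27.1, so J = (-26.6, -4.99). ∠QJV = 84.8° gives JV at -74.2° from the x-axis; with |JV| = 27.6, V = (-19.1, -31.5). ∠JVC = 145.1° gives VC at -39.3° from the x-axis; with |VC| = 11.0, C = (-10.6, -38.5). Then |QC| = |C − Q| = 39.9.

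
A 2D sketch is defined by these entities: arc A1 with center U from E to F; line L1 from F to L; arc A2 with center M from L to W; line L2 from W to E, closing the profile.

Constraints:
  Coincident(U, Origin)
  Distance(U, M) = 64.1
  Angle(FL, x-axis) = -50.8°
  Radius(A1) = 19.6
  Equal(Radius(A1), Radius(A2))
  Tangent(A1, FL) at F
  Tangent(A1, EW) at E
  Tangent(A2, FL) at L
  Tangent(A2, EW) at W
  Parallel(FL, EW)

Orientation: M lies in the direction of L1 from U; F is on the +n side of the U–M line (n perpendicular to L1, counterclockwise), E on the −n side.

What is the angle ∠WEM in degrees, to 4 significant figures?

17.00°

The slot axis is L1's direction at -50.8°, so u = (cos -50.8°, sin -50.8°) = (0.6320, -0.7749) and n = (−sin -50.8°, cos -50.8°) = (0.7749, 0.6320). U is at the origin and M lies 64.1 along u from U, so M = 64.1·u = (40.51, -49.67). Tangency of A1 to both parallel lines with radius 19.6 puts F and E at U ± 19.6·n: F = (15.19, 12.39), E = (-15.19, -12.39). Equal radii place L and W the same way about M: L = M + 19.6·n = (55.70, -37.29), W = M − 19.6·n = (25.32, -62.06). Then cos ∠WEM = EW·EM / (|EW||EM|), giving 17.00°.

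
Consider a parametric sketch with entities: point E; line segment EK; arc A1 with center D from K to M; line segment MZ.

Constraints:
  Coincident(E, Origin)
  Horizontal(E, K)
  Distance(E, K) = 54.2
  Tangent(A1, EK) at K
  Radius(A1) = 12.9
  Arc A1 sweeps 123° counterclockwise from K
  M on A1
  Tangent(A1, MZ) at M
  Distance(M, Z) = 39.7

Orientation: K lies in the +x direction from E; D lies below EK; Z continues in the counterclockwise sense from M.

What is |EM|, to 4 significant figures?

47.74

E is at the origin; EK is horizontal with |EK| = 54.2 and K on the +x side, so K = (54.20, 0.000). A1 meets EK tangentially, so DK is at right angles to EK, so D = K + (0, -12.9) = (54.20, -12.90). On A1, K sits at bearing 90° from D; a 123° counterclockwise sweep puts M at bearing 213°, so M = D + 12.9·(cos 213°, sin 213°) = (43.38, -19.93). Then |EM| = |M − E| = 47.74.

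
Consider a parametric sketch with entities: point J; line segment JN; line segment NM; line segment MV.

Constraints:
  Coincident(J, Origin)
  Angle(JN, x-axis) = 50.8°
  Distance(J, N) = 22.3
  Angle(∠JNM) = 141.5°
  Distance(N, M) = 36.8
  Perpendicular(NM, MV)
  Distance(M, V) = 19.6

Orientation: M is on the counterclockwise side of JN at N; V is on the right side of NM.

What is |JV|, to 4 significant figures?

63.75

J is at the origin; JN runs at 50.8° with length 22.3, so N = 22.3·(cos 50.8°, sin 50.8°) = (14.09, 17.28). ∠JNM = 141.5°, so NM runs at 50.8° + (180° − 141.5°) = 89.30° from the x-axis; with |NM| = 36.8, M = N + 36.8·(cos 89.30°, sin 89.30°) = (14.54, 54.08). NM is perpendicular to MV; with |MV| = 19.6 on the right of NM, V = M + 19.6·(0.9999, -0.01222) = (34.14, 53.84). Then |JV| = |V − J| = 63.75.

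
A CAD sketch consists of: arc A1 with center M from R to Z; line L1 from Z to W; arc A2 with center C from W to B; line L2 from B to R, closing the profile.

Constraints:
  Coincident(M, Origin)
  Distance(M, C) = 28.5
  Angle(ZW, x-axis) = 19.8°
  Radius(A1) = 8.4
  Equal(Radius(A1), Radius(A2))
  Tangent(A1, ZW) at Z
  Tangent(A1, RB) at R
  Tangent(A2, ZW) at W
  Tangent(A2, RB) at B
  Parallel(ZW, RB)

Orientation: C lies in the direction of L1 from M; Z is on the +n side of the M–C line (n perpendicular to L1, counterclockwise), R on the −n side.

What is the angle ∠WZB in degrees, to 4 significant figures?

30.52°

Tangency of A1 to both parallel lines with radius 8.4 puts Z and R at M ± 8.4·n: Z = (-2.845, 7.903), R = (2.845, -7.903). Equal radii place W and B the same way about C: W = C + 8.4·n = (23.97, 17.56), B = C − 8.4·n = (29.66, 1.751). Then cos ∠WZB = ZW·ZB / (|ZW||ZB|), giving 30.52°.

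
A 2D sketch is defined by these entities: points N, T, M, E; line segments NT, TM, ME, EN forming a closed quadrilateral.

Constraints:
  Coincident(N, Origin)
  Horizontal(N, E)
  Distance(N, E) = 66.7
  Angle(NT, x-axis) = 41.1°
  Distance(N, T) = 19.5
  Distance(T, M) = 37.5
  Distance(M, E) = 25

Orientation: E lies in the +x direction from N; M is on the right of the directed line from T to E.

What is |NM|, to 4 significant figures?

45.27

N is at the origin; NE is horizontal with |NE| = 66.7 and E in +x, so E = (66.7, 0). NT runs at 41.1° with |NT| = 19.5, so T = (14.69, 12.82). M is determined by |TM| = 37.5 and |ME| = 25.0 together: it lies at the intersection of circle(T, 37.5) and circle(E, 25.0). With |TE| = 53.56, the foot of the radical line on TE is 34.07 from T and the perpendicular offset is √(37.5² − 34.07²) = 15.66. Taking the right-of-TE solution: M = (44.03, -10.54).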